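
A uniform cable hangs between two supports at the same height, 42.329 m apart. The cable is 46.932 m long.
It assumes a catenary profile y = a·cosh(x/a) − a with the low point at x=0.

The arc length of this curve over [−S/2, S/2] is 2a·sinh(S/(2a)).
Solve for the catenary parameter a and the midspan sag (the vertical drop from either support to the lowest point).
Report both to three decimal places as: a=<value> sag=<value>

a=26.619 sag=8.867

seed: a₀ = √(S³/(24(L−S))) = √(42.329³/(24·4.603)) = 26.201787
iter 1: u=0.807750  f(a)=+1.525e-01  f'(a)=-3.748e-01  a ← 26.201787 − (+1.525e-01/-3.748e-01) = 26.608701
iter 2: u=0.795398  f(a)=+3.626e-03  f'(a)=-3.572e-01  a ← 26.608701 − (+3.626e-03/-3.572e-01) = 26.618852
iter 3: u=0.795094  f(a)=+2.159e-06  f'(a)=-3.568e-01  a ← 26.618852 − (+2.159e-06/-3.568e-01) = 26.618858
iter 4: u=0.795094  f(a)=+7.674e-13  f'(a)=-3.568e-01  a ← 26.618858 − (+7.674e-13/-3.568e-01) = 26.618858
converged: |Δa| < 1e-12 after 4 iterations
sag = a·(cosh(S/(2a)) − 1) = 26.618858·(cosh(0.795094) − 1) = 8.866586
T_max/T_min = cosh(S/(2a)) = 1.333094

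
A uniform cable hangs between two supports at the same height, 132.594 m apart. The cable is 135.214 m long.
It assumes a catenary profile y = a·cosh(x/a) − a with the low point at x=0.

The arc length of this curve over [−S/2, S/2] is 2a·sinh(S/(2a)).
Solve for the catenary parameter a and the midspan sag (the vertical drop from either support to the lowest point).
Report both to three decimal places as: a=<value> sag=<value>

seed: a₀ = √(S³/(24(L−S))) = √(132.594³/(24·2.620)) = 192.543801
iter 1: u=0.344322  f(a)=+1.557e-02  f'(a)=-2.754e-02  a ← 192.543801 − (+1.557e-02/-2.754e-02) = 193.109369
iter 2: u=0.343313  f(a)=+6.889e-05  f'(a)=-2.730e-02  a ← 193.109369 − (+6.889e-05/-2.730e-02) = 193.111893
iter 3: u=0.343309  f(a)=+1.361e-09  f'(a)=-2.729e-02  a ← 193.111893 − (+1.361e-09/-2.729e-02) = 193.111893
iter 4: u=0.343309  f(a)=-2.842e-14  f'(a)=-2.729e-02  a ← 193.111893 − (-2.842e-14/-2.729e-02) = 193.111893
converged: |Δa| < 1e-12 after 4 iterations
sag = a·(cosh(S/(2a)) − 1) = 193.111893·(cosh(0.343309) − 1) = 11.492383
T_max/T_min = cosh(S/(2a)) = 1.059512

a=193.112 sag=11.492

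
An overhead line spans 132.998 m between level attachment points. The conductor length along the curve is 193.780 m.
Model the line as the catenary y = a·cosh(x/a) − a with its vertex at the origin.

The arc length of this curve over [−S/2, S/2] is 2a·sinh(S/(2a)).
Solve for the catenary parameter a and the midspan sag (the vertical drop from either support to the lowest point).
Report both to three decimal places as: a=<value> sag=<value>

seed: a₀ = √(S³/(24(L−S))) = √(132.998³/(24·60.782)) = 40.158229
iter 1: u=1.655925  f(a)=+8.899e+00  f'(a)=-3.943e+00  a ← 40.158229 − (+8.899e+00/-3.943e+00) = 42.415238
iter 2: u=1.567809  f(a)=+8.053e-01  f'(a)=-3.259e+00  a ← 42.415238 − (+8.053e-01/-3.259e+00) = 42.662370
iter 3: u=1.558727  f(a)=+8.045e-03  f'(a)=-3.194e+00  a ← 42.662370 − (+8.045e-03/-3.194e+00) = 42.664889
iter 4: u=1.558635  f(a)=+8.206e-07  f'(a)=-3.193e+00  a ← 42.664889 − (+8.206e-07/-3.193e+00) = 42.664890
iter 5: u=1.558635  f(a)=+0.000e+00  f'(a)=-3.193e+00  a ← 42.664890 − (+0.000e+00/-3.193e+00) = 42.664890
converged: |Δa| < 1e-12 after 5 iterations
sag = a·(cosh(S/(2a)) − 1) = 42.664890·(cosh(1.558635) − 1) = 63.202787
T_max/T_min = cosh(S/(2a)) = 2.481377

a=42.665 sag=63.203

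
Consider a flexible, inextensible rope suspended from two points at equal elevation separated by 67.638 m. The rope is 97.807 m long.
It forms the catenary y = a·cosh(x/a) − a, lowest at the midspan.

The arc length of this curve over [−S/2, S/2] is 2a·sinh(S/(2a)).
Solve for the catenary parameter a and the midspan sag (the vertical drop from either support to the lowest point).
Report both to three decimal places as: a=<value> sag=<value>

seed: a₀ = √(S³/(24(L−S))) = √(67.638³/(24·30.169)) = 20.672836
iter 1: u=1.635915  f(a)=+4.304e+00  f'(a)=-3.778e+00  a ← 20.672836 − (+4.304e+00/-3.778e+00) = 21.811967
iter 2: u=1.550479  f(a)=+3.814e-01  f'(a)=-3.136e+00  a ← 21.811967 − (+3.814e-01/-3.136e+00) = 21.933577
iter 3: u=1.541883  f(a)=+3.637e-03  f'(a)=-3.076e+00  a ← 21.933577 − (+3.637e-03/-3.076e+00) = 21.934760
iter 4: u=1.541799  f(a)=+3.378e-07  f'(a)=-3.076e+00  a ← 21.934760 − (+3.378e-07/-3.076e+00) = 21.934760
iter 5: u=1.541799  f(a)=+0.000e+00  f'(a)=-3.076e+00  a ← 21.934760 − (+0.000e+00/-3.076e+00) = 21.934760
converged: |Δa| < 1e-12 after 5 iterations
sag = a·(cosh(S/(2a)) − 1) = 21.934760·(cosh(1.541799) − 1) = 31.662684
T_max/T_min = cosh(S/(2a)) = 2.443494

a=21.935 sag=31.663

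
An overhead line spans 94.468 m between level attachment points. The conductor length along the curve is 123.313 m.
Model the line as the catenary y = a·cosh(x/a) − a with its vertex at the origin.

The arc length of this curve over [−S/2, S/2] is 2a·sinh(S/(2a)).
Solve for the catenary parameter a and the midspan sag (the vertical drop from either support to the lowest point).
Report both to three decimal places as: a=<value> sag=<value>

seed: a₀ = √(S³/(24(L−S))) = √(94.468³/(24·28.845)) = 34.896847
iter 1: u=1.353532  f(a)=+2.761e+00  f'(a)=-1.977e+00  a ← 34.896847 − (+2.761e+00/-1.977e+00) = 36.293494
iter 2: u=1.301445  f(a)=+1.744e-01  f'(a)=-1.734e+00  a ← 36.293494 − (+1.744e-01/-1.734e+00) = 36.394056
iter 3: u=1.297849  f(a)=+7.996e-04  f'(a)=-1.718e+00  a ← 36.394056 − (+7.996e-04/-1.718e+00) = 36.394521
iter 4: u=1.297833  f(a)=+1.698e-08  f'(a)=-1.718e+00  a ← 36.394521 − (+1.698e-08/-1.718e+00) = 36.394521
iter 5: u=1.297833  f(a)=+2.842e-14  f'(a)=-1.718e+00  a ← 36.394521 − (+2.842e-14/-1.718e+00) = 36.394521
converged: |Δa| < 1e-12 after 5 iterations
sag = a·(cosh(S/(2a)) − 1) = 36.394521·(cosh(1.297833) − 1) = 35.202163
T_max/T_min = cosh(S/(2a)) = 1.967238

a=36.395 sag=35.202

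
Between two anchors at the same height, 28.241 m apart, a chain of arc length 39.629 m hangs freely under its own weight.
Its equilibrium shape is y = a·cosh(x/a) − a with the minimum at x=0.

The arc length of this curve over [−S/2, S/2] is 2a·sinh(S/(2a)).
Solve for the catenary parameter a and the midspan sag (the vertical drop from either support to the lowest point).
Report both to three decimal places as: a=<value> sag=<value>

seed: a₀ = √(S³/(24(L−S))) = √(28.241³/(24·11.388)) = 9.078012
iter 1: u=1.555462  f(a)=+1.460e+00  f'(a)=-3.171e+00  a ← 9.078012 − (+1.460e+00/-3.171e+00) = 9.538376
iter 2: u=1.480388  f(a)=+1.184e-01  f'(a)=-2.676e+00  a ← 9.538376 − (+1.184e-01/-2.676e+00) = 9.582625
iter 3: u=1.473552  f(a)=+9.306e-04  f'(a)=-2.634e+00  a ← 9.582625 − (+9.306e-04/-2.634e+00) = 9.582978
iter 4: u=1.473498  f(a)=+5.850e-08  f'(a)=-2.633e+00  a ← 9.582978 − (+5.850e-08/-2.633e+00) = 9.582978
iter 5: u=1.473498  f(a)=+1.421e-14  f'(a)=-2.633e+00  a ← 9.582978 − (+1.421e-14/-2.633e+00) = 9.582978
converged: |Δa| < 1e-12 after 5 iterations
sag = a·(cosh(S/(2a)) − 1) = 9.582978·(cosh(1.473498) − 1) = 12.427199
T_max/T_min = cosh(S/(2a)) = 2.296799

a=9.583 sag=12.427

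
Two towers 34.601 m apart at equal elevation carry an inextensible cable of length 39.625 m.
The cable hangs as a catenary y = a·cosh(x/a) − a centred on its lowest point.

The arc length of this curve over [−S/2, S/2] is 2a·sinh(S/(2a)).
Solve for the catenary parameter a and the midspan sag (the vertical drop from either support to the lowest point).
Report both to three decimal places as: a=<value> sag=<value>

a=18.926 sag=8.473

seed: a₀ = √(S³/(24(L−S))) = √(34.601³/(24·5.024)) = 18.535425
iter 1: u=0.933375  f(a)=+2.234e-01  f'(a)=-5.908e-01  a ← 18.535425 − (+2.234e-01/-5.908e-01) = 18.913608
iter 2: u=0.914712  f(a)=+7.021e-03  f'(a)=-5.542e-01  a ← 18.913608 − (+7.021e-03/-5.542e-01) = 18.926277
iter 3: u=0.914099  f(a)=+7.432e-06  f'(a)=-5.530e-01  a ← 18.926277 − (+7.432e-06/-5.530e-01) = 18.926291
iter 4: u=0.914099  f(a)=+8.342e-12  f'(a)=-5.530e-01  a ← 18.926291 − (+8.342e-12/-5.530e-01) = 18.926291
converged: |Δa| < 1e-12 after 4 iterations
sag = a·(cosh(S/(2a)) − 1) = 18.926291·(cosh(0.914099) − 1) = 8.473338
T_max/T_min = cosh(S/(2a)) = 1.447702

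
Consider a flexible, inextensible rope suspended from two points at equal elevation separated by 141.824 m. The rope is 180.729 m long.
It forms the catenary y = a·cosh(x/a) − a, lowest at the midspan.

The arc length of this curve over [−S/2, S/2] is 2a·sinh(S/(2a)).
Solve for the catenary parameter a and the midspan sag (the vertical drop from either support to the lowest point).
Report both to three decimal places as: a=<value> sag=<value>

a=57.418 sag=49.646

seed: a₀ = √(S³/(24(L−S))) = √(141.824³/(24·38.905)) = 55.273411
iter 1: u=1.282932  f(a)=+3.330e+00  f'(a)=-1.653e+00  a ← 55.273411 − (+3.330e+00/-1.653e+00) = 57.287411
iter 2: u=1.237829  f(a)=+1.907e-01  f'(a)=-1.469e+00  a ← 57.287411 − (+1.907e-01/-1.469e+00) = 57.417198
iter 3: u=1.235031  f(a)=+7.090e-04  f'(a)=-1.458e+00  a ← 57.417198 − (+7.090e-04/-1.458e+00) = 57.417684
iter 4: u=1.235020  f(a)=+9.885e-09  f'(a)=-1.458e+00  a ← 57.417684 − (+9.885e-09/-1.458e+00) = 57.417684
iter 5: u=1.235020  f(a)=+0.000e+00  f'(a)=-1.458e+00  a ← 57.417684 − (+0.000e+00/-1.458e+00) = 57.417684
converged: |Δa| < 1e-12 after 5 iterations
sag = a·(cosh(S/(2a)) − 1) = 57.417684·(cosh(1.235020) − 1) = 49.645537
T_max/T_min = cosh(S/(2a)) = 1.864638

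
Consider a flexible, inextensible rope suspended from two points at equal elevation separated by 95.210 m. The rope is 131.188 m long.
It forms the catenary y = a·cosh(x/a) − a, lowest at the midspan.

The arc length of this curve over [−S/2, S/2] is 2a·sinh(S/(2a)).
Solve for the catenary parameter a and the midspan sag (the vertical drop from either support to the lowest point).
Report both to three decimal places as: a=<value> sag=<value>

a=33.271 sag=40.278

seed: a₀ = √(S³/(24(L−S))) = √(95.210³/(24·35.978)) = 31.615476
iter 1: u=1.505750  f(a)=+4.306e+00  f'(a)=-2.836e+00  a ← 31.615476 − (+4.306e+00/-2.836e+00) = 33.133986
iter 2: u=1.436742  f(a)=+3.297e-01  f'(a)=-2.417e+00  a ← 33.133986 − (+3.297e-01/-2.417e+00) = 33.270402
iter 3: u=1.430851  f(a)=+2.286e-03  f'(a)=-2.383e+00  a ← 33.270402 − (+2.286e-03/-2.383e+00) = 33.271361
iter 4: u=1.430810  f(a)=+1.117e-07  f'(a)=-2.383e+00  a ← 33.271361 − (+1.117e-07/-2.383e+00) = 33.271361
iter 5: u=1.430810  f(a)=+0.000e+00  f'(a)=-2.383e+00  a ← 33.271361 − (+0.000e+00/-2.383e+00) = 33.271361
converged: |Δa| < 1e-12 after 5 iterations
sag = a·(cosh(S/(2a)) − 1) = 33.271361·(cosh(1.430810) − 1) = 40.278325
T_max/T_min = cosh(S/(2a)) = 2.210600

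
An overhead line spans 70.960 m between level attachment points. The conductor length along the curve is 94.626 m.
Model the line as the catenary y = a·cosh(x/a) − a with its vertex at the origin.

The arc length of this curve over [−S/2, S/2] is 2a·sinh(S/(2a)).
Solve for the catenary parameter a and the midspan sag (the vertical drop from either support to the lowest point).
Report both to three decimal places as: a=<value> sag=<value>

a=26.251 sag=27.857

seed: a₀ = √(S³/(24(L−S))) = √(70.960³/(24·23.666)) = 25.081434
iter 1: u=1.414592  f(a)=+2.484e+00  f'(a)=-2.293e+00  a ← 25.081434 − (+2.484e+00/-2.293e+00) = 26.164784
iter 2: u=1.356021  f(a)=+1.700e-01  f'(a)=-1.989e+00  a ← 26.164784 − (+1.700e-01/-1.989e+00) = 26.250264
iter 3: u=1.351605  f(a)=+9.256e-04  f'(a)=-1.967e+00  a ← 26.250264 − (+9.256e-04/-1.967e+00) = 26.250735
iter 4: u=1.351581  f(a)=+2.777e-08  f'(a)=-1.967e+00  a ← 26.250735 − (+2.777e-08/-1.967e+00) = 26.250735
iter 5: u=1.351581  f(a)=+0.000e+00  f'(a)=-1.967e+00  a ← 26.250735 − (+0.000e+00/-1.967e+00) = 26.250735
converged: |Δa| < 1e-12 after 5 iterations
sag = a·(cosh(S/(2a)) − 1) = 26.250735·(cosh(1.351581) − 1) = 27.856760
T_max/T_min = cosh(S/(2a)) = 2.061180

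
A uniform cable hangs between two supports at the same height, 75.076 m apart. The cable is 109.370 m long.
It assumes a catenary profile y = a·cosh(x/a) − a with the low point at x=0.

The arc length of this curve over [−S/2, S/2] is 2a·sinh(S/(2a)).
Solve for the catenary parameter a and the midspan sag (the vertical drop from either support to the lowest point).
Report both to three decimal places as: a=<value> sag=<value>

a=24.089 sag=35.666

seed: a₀ = √(S³/(24(L−S))) = √(75.076³/(24·34.294)) = 22.674462
iter 1: u=1.655519  f(a)=+5.018e+00  f'(a)=-3.939e+00  a ← 22.674462 − (+5.018e+00/-3.939e+00) = 23.948326
iter 2: u=1.567458  f(a)=+4.539e-01  f'(a)=-3.256e+00  a ← 23.948326 − (+4.539e-01/-3.256e+00) = 24.087738
iter 3: u=1.558386  f(a)=+4.531e-03  f'(a)=-3.191e+00  a ← 24.087738 − (+4.531e-03/-3.191e+00) = 24.089157
iter 4: u=1.558294  f(a)=+4.612e-07  f'(a)=-3.191e+00  a ← 24.089157 − (+4.612e-07/-3.191e+00) = 24.089157
iter 5: u=1.558294  f(a)=+1.421e-14  f'(a)=-3.191e+00  a ← 24.089157 − (+1.421e-14/-3.191e+00) = 24.089157
converged: |Δa| < 1e-12 after 5 iterations
sag = a·(cosh(S/(2a)) − 1) = 24.089157·(cosh(1.558294) − 1) = 35.666484
T_max/T_min = cosh(S/(2a)) = 2.480603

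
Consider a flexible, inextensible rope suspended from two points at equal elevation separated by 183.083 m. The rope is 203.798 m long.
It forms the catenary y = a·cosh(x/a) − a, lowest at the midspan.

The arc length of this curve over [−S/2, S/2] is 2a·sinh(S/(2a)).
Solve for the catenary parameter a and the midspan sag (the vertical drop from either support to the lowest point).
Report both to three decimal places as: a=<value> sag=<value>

a=112.941 sag=39.174

seed: a₀ = √(S³/(24(L−S))) = √(183.083³/(24·20.715)) = 111.102528
iter 1: u=0.823937  f(a)=+7.146e-01  f'(a)=-3.988e-01  a ← 111.102528 − (+7.146e-01/-3.988e-01) = 112.894283
iter 2: u=0.810860  f(a)=+1.765e-02  f'(a)=-3.793e-01  a ← 112.894283 − (+1.765e-02/-3.793e-01) = 112.940820
iter 3: u=0.810526  f(a)=+1.138e-05  f'(a)=-3.789e-01  a ← 112.940820 − (+1.138e-05/-3.789e-01) = 112.940850
iter 4: u=0.810526  f(a)=+4.746e-12  f'(a)=-3.789e-01  a ← 112.940850 − (+4.746e-12/-3.789e-01) = 112.940850
converged: |Δa| < 1e-12 after 4 iterations
sag = a·(cosh(S/(2a)) − 1) = 112.940850·(cosh(0.810526) − 1) = 39.174375
T_max/T_min = cosh(S/(2a)) = 1.346857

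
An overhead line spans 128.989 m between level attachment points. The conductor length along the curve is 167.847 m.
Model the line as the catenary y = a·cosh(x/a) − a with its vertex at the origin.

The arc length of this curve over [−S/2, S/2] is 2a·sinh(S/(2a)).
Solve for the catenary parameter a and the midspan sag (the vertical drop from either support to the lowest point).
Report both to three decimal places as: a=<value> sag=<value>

a=50.004 sag=47.687

seed: a₀ = √(S³/(24(L−S))) = √(128.989³/(24·38.858)) = 47.971486
iter 1: u=1.344434  f(a)=+3.667e+00  f'(a)=-1.932e+00  a ← 47.971486 − (+3.667e+00/-1.932e+00) = 49.868998
iter 2: u=1.293278  f(a)=+2.288e-01  f'(a)=-1.698e+00  a ← 49.868998 − (+2.288e-01/-1.698e+00) = 50.003727
iter 3: u=1.289794  f(a)=+1.022e-03  f'(a)=-1.683e+00  a ← 50.003727 − (+1.022e-03/-1.683e+00) = 50.004334
iter 4: u=1.289778  f(a)=+2.058e-08  f'(a)=-1.683e+00  a ← 50.004334 − (+2.058e-08/-1.683e+00) = 50.004334
iter 5: u=1.289778  f(a)=+0.000e+00  f'(a)=-1.683e+00  a ← 50.004334 − (+0.000e+00/-1.683e+00) = 50.004334
converged: |Δa| < 1e-12 after 5 iterations
sag = a·(cosh(S/(2a)) − 1) = 50.004334·(cosh(1.289778) − 1) = 47.686951
T_max/T_min = cosh(S/(2a)) = 1.953656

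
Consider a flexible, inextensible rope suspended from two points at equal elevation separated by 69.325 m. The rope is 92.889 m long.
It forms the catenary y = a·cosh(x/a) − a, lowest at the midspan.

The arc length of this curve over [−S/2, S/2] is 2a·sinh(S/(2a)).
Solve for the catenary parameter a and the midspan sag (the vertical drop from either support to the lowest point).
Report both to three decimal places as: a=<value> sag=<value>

seed: a₀ = √(S³/(24(L−S))) = √(69.325³/(24·23.564)) = 24.271951
iter 1: u=1.428089  f(a)=+2.523e+00  f'(a)=-2.368e+00  a ← 24.271951 − (+2.523e+00/-2.368e+00) = 25.337544
iter 2: u=1.368029  f(a)=+1.757e-01  f'(a)=-2.048e+00  a ← 25.337544 − (+1.757e-01/-2.048e+00) = 25.423296
iter 3: u=1.363415  f(a)=+9.924e-04  f'(a)=-2.025e+00  a ← 25.423296 − (+9.924e-04/-2.025e+00) = 25.423786
iter 4: u=1.363389  f(a)=+3.207e-08  f'(a)=-2.025e+00  a ← 25.423786 − (+3.207e-08/-2.025e+00) = 25.423786
iter 5: u=1.363389  f(a)=+0.000e+00  f'(a)=-2.025e+00  a ← 25.423786 − (+0.000e+00/-2.025e+00) = 25.423786
converged: |Δa| < 1e-12 after 5 iterations
sag = a·(cosh(S/(2a)) − 1) = 25.423786·(cosh(1.363389) − 1) = 27.523928
T_max/T_min = cosh(S/(2a)) = 2.082605

a=25.424 sag=27.524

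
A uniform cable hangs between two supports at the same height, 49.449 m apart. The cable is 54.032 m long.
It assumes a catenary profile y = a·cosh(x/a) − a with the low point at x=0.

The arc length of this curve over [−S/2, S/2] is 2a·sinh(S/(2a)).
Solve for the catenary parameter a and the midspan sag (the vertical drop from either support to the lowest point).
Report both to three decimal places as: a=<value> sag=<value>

a=33.607 sag=9.513

seed: a₀ = √(S³/(24(L−S))) = √(49.449³/(24·4.583)) = 33.155511
iter 1: u=0.745713  f(a)=+1.291e-01  f'(a)=-2.921e-01  a ← 33.155511 − (+1.291e-01/-2.921e-01) = 33.597522
iter 2: u=0.735902  f(a)=+2.628e-03  f'(a)=-2.804e-01  a ← 33.597522 − (+2.628e-03/-2.804e-01) = 33.606895
iter 3: u=0.735697  f(a)=+1.138e-06  f'(a)=-2.801e-01  a ← 33.606895 − (+1.138e-06/-2.801e-01) = 33.606899
iter 4: u=0.735697  f(a)=+2.132e-13  f'(a)=-2.801e-01  a ← 33.606899 − (+2.132e-13/-2.801e-01) = 33.606899
converged: |Δa| < 1e-12 after 4 iterations
sag = a·(cosh(S/(2a)) − 1) = 33.606899·(cosh(0.735697) − 1) = 9.512562
T_max/T_min = cosh(S/(2a)) = 1.283054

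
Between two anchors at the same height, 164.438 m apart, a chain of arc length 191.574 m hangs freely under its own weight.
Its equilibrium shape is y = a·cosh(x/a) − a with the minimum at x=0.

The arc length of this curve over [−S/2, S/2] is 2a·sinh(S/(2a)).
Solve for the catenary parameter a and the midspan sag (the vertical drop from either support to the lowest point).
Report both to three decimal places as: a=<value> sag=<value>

a=84.600 sag=43.198

seed: a₀ = √(S³/(24(L−S))) = √(164.438³/(24·27.136)) = 82.627525
iter 1: u=0.995056  f(a)=+1.376e+00  f'(a)=-7.242e-01  a ← 82.627525 − (+1.376e+00/-7.242e-01) = 84.526887
iter 2: u=0.972696  f(a)=+4.886e-02  f'(a)=-6.736e-01  a ← 84.526887 − (+4.886e-02/-6.736e-01) = 84.599423
iter 3: u=0.971862  f(a)=+6.667e-05  f'(a)=-6.717e-01  a ← 84.599423 − (+6.667e-05/-6.717e-01) = 84.599522
iter 4: u=0.971861  f(a)=+1.245e-10  f'(a)=-6.717e-01  a ← 84.599522 − (+1.245e-10/-6.717e-01) = 84.599522
iter 5: u=0.971861  f(a)=-2.842e-14  f'(a)=-6.717e-01  a ← 84.599522 − (-2.842e-14/-6.717e-01) = 84.599522
converged: |Δa| < 1e-12 after 5 iterations
sag = a·(cosh(S/(2a)) − 1) = 84.599522·(cosh(0.971861) − 1) = 43.198086
T_max/T_min = cosh(S/(2a)) = 1.510619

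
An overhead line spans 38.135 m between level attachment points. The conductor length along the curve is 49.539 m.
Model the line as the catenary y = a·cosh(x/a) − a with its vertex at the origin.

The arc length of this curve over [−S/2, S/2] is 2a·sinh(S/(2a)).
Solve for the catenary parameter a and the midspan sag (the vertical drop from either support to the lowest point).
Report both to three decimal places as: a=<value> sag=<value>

a=14.834 sag=14.038

seed: a₀ = √(S³/(24(L−S))) = √(38.135³/(24·11.404)) = 14.234801
iter 1: u=1.339499  f(a)=+1.068e+00  f'(a)=-1.909e+00  a ← 14.234801 − (+1.068e+00/-1.909e+00) = 14.794260
iter 2: u=1.288844  f(a)=+6.618e-02  f'(a)=-1.679e+00  a ← 14.794260 − (+6.618e-02/-1.679e+00) = 14.833682
iter 3: u=1.285419  f(a)=+2.914e-04  f'(a)=-1.664e+00  a ← 14.833682 − (+2.914e-04/-1.664e+00) = 14.833857
iter 4: u=1.285404  f(a)=+5.702e-09  f'(a)=-1.664e+00  a ← 14.833857 − (+5.702e-09/-1.664e+00) = 14.833857
iter 5: u=1.285404  f(a)=-7.105e-15  f'(a)=-1.664e+00  a ← 14.833857 − (-7.105e-15/-1.664e+00) = 14.833857
converged: |Δa| < 1e-12 after 5 iterations
sag = a·(cosh(S/(2a)) − 1) = 14.833857·(cosh(1.285404) − 1) = 14.037780
T_max/T_min = cosh(S/(2a)) = 1.946334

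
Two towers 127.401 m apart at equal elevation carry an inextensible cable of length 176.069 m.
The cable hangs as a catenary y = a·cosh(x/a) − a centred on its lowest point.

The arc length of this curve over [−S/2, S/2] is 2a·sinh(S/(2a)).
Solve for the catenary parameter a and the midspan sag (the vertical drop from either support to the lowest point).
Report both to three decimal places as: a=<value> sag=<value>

a=44.302 sag=54.251

seed: a₀ = √(S³/(24(L−S))) = √(127.401³/(24·48.668)) = 42.075752
iter 1: u=1.513948  f(a)=+5.892e+00  f'(a)=-2.889e+00  a ← 42.075752 − (+5.892e+00/-2.889e+00) = 44.115201
iter 2: u=1.443958  f(a)=+4.555e-01  f'(a)=-2.458e+00  a ← 44.115201 − (+4.555e-01/-2.458e+00) = 44.300496
iter 3: u=1.437918  f(a)=+3.226e-03  f'(a)=-2.423e+00  a ← 44.300496 − (+3.226e-03/-2.423e+00) = 44.301827
iter 4: u=1.437875  f(a)=+1.643e-07  f'(a)=-2.423e+00  a ← 44.301827 − (+1.643e-07/-2.423e+00) = 44.301828
iter 5: u=1.437875  f(a)=-2.842e-14  f'(a)=-2.423e+00  a ← 44.301828 − (-2.842e-14/-2.423e+00) = 44.301828
converged: |Δa| < 1e-12 after 5 iterations
sag = a·(cosh(S/(2a)) − 1) = 44.301828·(cosh(1.437875) − 1) = 54.251331
T_max/T_min = cosh(S/(2a)) = 2.224584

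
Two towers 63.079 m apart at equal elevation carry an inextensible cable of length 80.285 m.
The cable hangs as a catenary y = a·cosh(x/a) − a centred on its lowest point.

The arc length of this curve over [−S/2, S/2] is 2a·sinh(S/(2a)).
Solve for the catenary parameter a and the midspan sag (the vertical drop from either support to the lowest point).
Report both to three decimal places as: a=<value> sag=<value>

seed: a₀ = √(S³/(24(L−S))) = √(63.079³/(24·17.206)) = 24.653672
iter 1: u=1.279302  f(a)=+1.464e+00  f'(a)=-1.638e+00  a ← 24.653672 − (+1.464e+00/-1.638e+00) = 25.547500
iter 2: u=1.234543  f(a)=+8.339e-02  f'(a)=-1.456e+00  a ← 25.547500 − (+8.339e-02/-1.456e+00) = 25.604763
iter 3: u=1.231783  f(a)=+3.067e-04  f'(a)=-1.446e+00  a ← 25.604763 − (+3.067e-04/-1.446e+00) = 25.604976
iter 4: u=1.231772  f(a)=+4.181e-09  f'(a)=-1.446e+00  a ← 25.604976 − (+4.181e-09/-1.446e+00) = 25.604976
iter 5: u=1.231772  f(a)=+0.000e+00  f'(a)=-1.446e+00  a ← 25.604976 − (+0.000e+00/-1.446e+00) = 25.604976
converged: |Δa| < 1e-12 after 5 iterations
sag = a·(cosh(S/(2a)) − 1) = 25.604976·(cosh(1.231772) − 1) = 22.008416
T_max/T_min = cosh(S/(2a)) = 1.859537

a=25.605 sag=22.008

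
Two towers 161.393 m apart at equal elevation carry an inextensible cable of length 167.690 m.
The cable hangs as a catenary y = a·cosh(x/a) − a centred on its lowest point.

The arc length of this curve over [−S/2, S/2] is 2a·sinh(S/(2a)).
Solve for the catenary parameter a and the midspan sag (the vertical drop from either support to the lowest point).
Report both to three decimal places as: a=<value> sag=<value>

seed: a₀ = √(S³/(24(L−S))) = √(161.393³/(24·6.297)) = 166.784072
iter 1: u=0.483838  f(a)=+7.412e-02  f'(a)=-7.729e-02  a ← 166.784072 − (+7.412e-02/-7.729e-02) = 167.742995
iter 2: u=0.481072  f(a)=+6.441e-04  f'(a)=-7.596e-02  a ← 167.742995 − (+6.441e-04/-7.596e-02) = 167.751475
iter 3: u=0.481048  f(a)=+4.959e-08  f'(a)=-7.594e-02  a ← 167.751475 − (+4.959e-08/-7.594e-02) = 167.751476
iter 4: u=0.481048  f(a)=-2.842e-14  f'(a)=-7.594e-02  a ← 167.751476 − (-2.842e-14/-7.594e-02) = 167.751476
converged: |Δa| < 1e-12 after 4 iterations
sag = a·(cosh(S/(2a)) − 1) = 167.751476·(cosh(0.481048) − 1) = 19.786631
T_max/T_min = cosh(S/(2a)) = 1.117952

a=167.751 sag=19.787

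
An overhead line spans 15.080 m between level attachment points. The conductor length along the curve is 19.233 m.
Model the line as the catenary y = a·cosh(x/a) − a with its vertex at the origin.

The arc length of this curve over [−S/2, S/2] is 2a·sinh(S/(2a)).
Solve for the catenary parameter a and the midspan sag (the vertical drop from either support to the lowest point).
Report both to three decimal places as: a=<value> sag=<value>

a=6.094 sag=5.291

seed: a₀ = √(S³/(24(L−S))) = √(15.080³/(24·4.153)) = 5.865640
iter 1: u=1.285452  f(a)=+3.569e-01  f'(a)=-1.664e+00  a ← 5.865640 − (+3.569e-01/-1.664e+00) = 6.080108
iter 2: u=1.240110  f(a)=+2.051e-02  f'(a)=-1.478e+00  a ← 6.080108 − (+2.051e-02/-1.478e+00) = 6.093985
iter 3: u=1.237286  f(a)=+7.686e-05  f'(a)=-1.467e+00  a ← 6.093985 − (+7.686e-05/-1.467e+00) = 6.094038
iter 4: u=1.237275  f(a)=+1.088e-09  f'(a)=-1.467e+00  a ← 6.094038 − (+1.088e-09/-1.467e+00) = 6.094038
iter 5: u=1.237275  f(a)=+0.000e+00  f'(a)=-1.467e+00  a ← 6.094038 − (+0.000e+00/-1.467e+00) = 6.094038
converged: |Δa| < 1e-12 after 5 iterations
sag = a·(cosh(S/(2a)) − 1) = 6.094038·(cosh(1.237275) − 1) = 5.290793
T_max/T_min = cosh(S/(2a)) = 1.868192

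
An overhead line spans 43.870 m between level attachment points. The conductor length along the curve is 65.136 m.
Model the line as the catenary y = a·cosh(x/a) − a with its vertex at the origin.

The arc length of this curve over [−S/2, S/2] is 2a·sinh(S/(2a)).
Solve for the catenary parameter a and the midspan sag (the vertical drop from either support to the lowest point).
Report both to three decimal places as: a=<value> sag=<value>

seed: a₀ = √(S³/(24(L−S))) = √(43.870³/(24·21.266)) = 12.861835
iter 1: u=1.705433  f(a)=+3.316e+00  f'(a)=-4.374e+00  a ← 12.861835 − (+3.316e+00/-4.374e+00) = 13.619855
iter 2: u=1.610516  f(a)=+3.157e-01  f'(a)=-3.577e+00  a ← 13.619855 − (+3.157e-01/-3.577e+00) = 13.708110
iter 3: u=1.600148  f(a)=+3.528e-03  f'(a)=-3.498e+00  a ← 13.708110 − (+3.528e-03/-3.498e+00) = 13.709119
iter 4: u=1.600030  f(a)=+4.514e-07  f'(a)=-3.497e+00  a ← 13.709119 − (+4.514e-07/-3.497e+00) = 13.709119
iter 5: u=1.600030  f(a)=+1.421e-14  f'(a)=-3.497e+00  a ← 13.709119 − (+1.421e-14/-3.497e+00) = 13.709119
converged: |Δa| < 1e-12 after 5 iterations
sag = a·(cosh(S/(2a)) − 1) = 13.709119·(cosh(1.600030) − 1) = 21.626622
T_max/T_min = cosh(S/(2a)) = 2.577536

a=13.709 sag=21.627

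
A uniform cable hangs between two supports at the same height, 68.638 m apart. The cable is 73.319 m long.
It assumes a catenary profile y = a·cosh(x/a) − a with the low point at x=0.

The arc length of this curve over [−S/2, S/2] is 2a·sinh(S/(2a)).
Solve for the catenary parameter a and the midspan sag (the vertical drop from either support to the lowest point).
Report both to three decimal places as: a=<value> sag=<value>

seed: a₀ = √(S³/(24(L−S))) = √(68.638³/(24·4.681)) = 53.650280
iter 1: u=0.639680  f(a)=+9.671e-02  f'(a)=-1.817e-01  a ← 53.650280 − (+9.671e-02/-1.817e-01) = 54.182392
iter 2: u=0.633398  f(a)=+1.458e-03  f'(a)=-1.763e-01  a ← 54.182392 − (+1.458e-03/-1.763e-01) = 54.190660
iter 3: u=0.633301  f(a)=+3.424e-07  f'(a)=-1.762e-01  a ← 54.190660 − (+3.424e-07/-1.762e-01) = 54.190662
iter 4: u=0.633301  f(a)=+2.842e-14  f'(a)=-1.762e-01  a ← 54.190662 − (+2.842e-14/-1.762e-01) = 54.190662
converged: |Δa| < 1e-12 after 4 iterations
sag = a·(cosh(S/(2a)) − 1) = 54.190662·(cosh(0.633301) − 1) = 11.235226
T_max/T_min = cosh(S/(2a)) = 1.207328

a=54.191 sag=11.235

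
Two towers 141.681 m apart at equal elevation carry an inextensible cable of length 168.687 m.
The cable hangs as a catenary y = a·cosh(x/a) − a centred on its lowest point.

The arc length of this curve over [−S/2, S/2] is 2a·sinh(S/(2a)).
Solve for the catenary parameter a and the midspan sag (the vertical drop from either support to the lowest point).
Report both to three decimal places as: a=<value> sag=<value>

seed: a₀ = √(S³/(24(L−S))) = √(141.681³/(24·27.006)) = 66.241730
iter 1: u=1.069424  f(a)=+1.587e+00  f'(a)=-9.125e-01  a ← 66.241730 − (+1.587e+00/-9.125e-01) = 67.980893
iter 2: u=1.042065  f(a)=+6.465e-02  f'(a)=-8.395e-01  a ← 67.980893 − (+6.465e-02/-8.395e-01) = 68.057898
iter 3: u=1.040886  f(a)=+1.174e-04  f'(a)=-8.365e-01  a ← 68.057898 − (+1.174e-04/-8.365e-01) = 68.058038
iter 4: u=1.040884  f(a)=+3.884e-10  f'(a)=-8.365e-01  a ← 68.058038 − (+3.884e-10/-8.365e-01) = 68.058038
iter 5: u=1.040884  f(a)=+0.000e+00  f'(a)=-8.365e-01  a ← 68.058038 − (+0.000e+00/-8.365e-01) = 68.058038
converged: |Δa| < 1e-12 after 5 iterations
sag = a·(cosh(S/(2a)) − 1) = 68.058038·(cosh(1.040884) − 1) = 40.319647
T_max/T_min = cosh(S/(2a)) = 1.592430

a=68.058 sag=40.320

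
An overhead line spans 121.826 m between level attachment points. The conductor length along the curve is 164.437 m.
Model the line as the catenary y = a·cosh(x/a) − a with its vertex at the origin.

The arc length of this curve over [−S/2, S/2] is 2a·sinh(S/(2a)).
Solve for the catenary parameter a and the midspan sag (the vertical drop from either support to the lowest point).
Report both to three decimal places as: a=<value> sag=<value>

seed: a₀ = √(S³/(24(L−S))) = √(121.826³/(24·42.611)) = 42.047821
iter 1: u=1.448660  f(a)=+4.701e+00  f'(a)=-2.485e+00  a ← 42.047821 − (+4.701e+00/-2.485e+00) = 43.939461
iter 2: u=1.386294  f(a)=+3.359e-01  f'(a)=-2.142e+00  a ← 43.939461 − (+3.359e-01/-2.142e+00) = 44.096279
iter 3: u=1.381364  f(a)=+2.006e-03  f'(a)=-2.116e+00  a ← 44.096279 − (+2.006e-03/-2.116e+00) = 44.097227
iter 4: u=1.381334  f(a)=+7.248e-08  f'(a)=-2.116e+00  a ← 44.097227 − (+7.248e-08/-2.116e+00) = 44.097227
iter 5: u=1.381334  f(a)=+0.000e+00  f'(a)=-2.116e+00  a ← 44.097227 − (+0.000e+00/-2.116e+00) = 44.097227
converged: |Δa| < 1e-12 after 5 iterations
sag = a·(cosh(S/(2a)) − 1) = 44.097227·(cosh(1.381334) − 1) = 49.200400
T_max/T_min = cosh(S/(2a)) = 2.115725

a=44.097 sag=49.200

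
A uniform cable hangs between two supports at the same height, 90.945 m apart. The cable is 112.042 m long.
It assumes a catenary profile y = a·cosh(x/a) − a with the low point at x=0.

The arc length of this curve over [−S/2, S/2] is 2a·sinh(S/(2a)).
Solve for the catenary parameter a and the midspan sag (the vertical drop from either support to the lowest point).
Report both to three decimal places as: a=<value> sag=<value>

seed: a₀ = √(S³/(24(L−S))) = √(90.945³/(24·21.097)) = 38.543599
iter 1: u=1.179768  f(a)=+1.518e+00  f'(a)=-1.255e+00  a ← 38.543599 − (+1.518e+00/-1.255e+00) = 39.753151
iter 2: u=1.143872  f(a)=+7.438e-02  f'(a)=-1.135e+00  a ← 39.753151 − (+7.438e-02/-1.135e+00) = 39.818703
iter 3: u=1.141988  f(a)=+1.990e-04  f'(a)=-1.129e+00  a ← 39.818703 − (+1.990e-04/-1.129e+00) = 39.818880
iter 4: u=1.141983  f(a)=+1.432e-09  f'(a)=-1.129e+00  a ← 39.818880 − (+1.432e-09/-1.129e+00) = 39.818880
iter 5: u=1.141983  f(a)=+0.000e+00  f'(a)=-1.129e+00  a ← 39.818880 − (+0.000e+00/-1.129e+00) = 39.818880
converged: |Δa| < 1e-12 after 5 iterations
sag = a·(cosh(S/(2a)) − 1) = 39.818880·(cosh(1.141983) − 1) = 28.911722
T_max/T_min = cosh(S/(2a)) = 1.726081

a=39.819 sag=28.912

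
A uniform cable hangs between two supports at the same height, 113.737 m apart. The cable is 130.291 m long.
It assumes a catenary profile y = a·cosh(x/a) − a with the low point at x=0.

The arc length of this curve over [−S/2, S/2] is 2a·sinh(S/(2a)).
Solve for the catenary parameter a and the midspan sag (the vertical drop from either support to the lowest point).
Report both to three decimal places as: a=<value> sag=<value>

seed: a₀ = √(S³/(24(L−S))) = √(113.737³/(24·16.554)) = 60.854901
iter 1: u=0.934493  f(a)=+7.380e-01  f'(a)=-5.931e-01  a ← 60.854901 − (+7.380e-01/-5.931e-01) = 62.099326
iter 2: u=0.915767  f(a)=+2.325e-02  f'(a)=-5.562e-01  a ← 62.099326 − (+2.325e-02/-5.562e-01) = 62.141117
iter 3: u=0.915151  f(a)=+2.472e-05  f'(a)=-5.551e-01  a ← 62.141117 − (+2.472e-05/-5.551e-01) = 62.141161
iter 4: u=0.915150  f(a)=+2.808e-11  f'(a)=-5.551e-01  a ← 62.141161 − (+2.808e-11/-5.551e-01) = 62.141161
converged: |Δa| < 1e-12 after 4 iterations
sag = a·(cosh(S/(2a)) − 1) = 62.141161·(cosh(0.915150) − 1) = 27.889167
T_max/T_min = cosh(S/(2a)) = 1.448803

a=62.141 sag=27.889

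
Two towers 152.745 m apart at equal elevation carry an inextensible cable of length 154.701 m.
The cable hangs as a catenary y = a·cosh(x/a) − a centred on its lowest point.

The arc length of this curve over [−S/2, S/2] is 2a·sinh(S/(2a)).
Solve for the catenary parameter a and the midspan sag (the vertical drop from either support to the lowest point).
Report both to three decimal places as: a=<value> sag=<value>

seed: a₀ = √(S³/(24(L−S))) = √(152.745³/(24·1.956)) = 275.524649
iter 1: u=0.277189  f(a)=+7.528e-03  f'(a)=-1.431e-02  a ← 275.524649 − (+7.528e-03/-1.431e-02) = 276.050806
iter 2: u=0.276661  f(a)=+2.162e-05  f'(a)=-1.423e-02  a ← 276.050806 − (+2.162e-05/-1.423e-02) = 276.052325
iter 3: u=0.276660  f(a)=+1.794e-10  f'(a)=-1.423e-02  a ← 276.052325 − (+1.794e-10/-1.423e-02) = 276.052325
iter 4: u=0.276660  f(a)=+0.000e+00  f'(a)=-1.423e-02  a ← 276.052325 − (+0.000e+00/-1.423e-02) = 276.052325
converged: |Δa| < 1e-12 after 4 iterations
sag = a·(cosh(S/(2a)) − 1) = 276.052325·(cosh(0.276660) − 1) = 10.632146
T_max/T_min = cosh(S/(2a)) = 1.038515

a=276.052 sag=10.632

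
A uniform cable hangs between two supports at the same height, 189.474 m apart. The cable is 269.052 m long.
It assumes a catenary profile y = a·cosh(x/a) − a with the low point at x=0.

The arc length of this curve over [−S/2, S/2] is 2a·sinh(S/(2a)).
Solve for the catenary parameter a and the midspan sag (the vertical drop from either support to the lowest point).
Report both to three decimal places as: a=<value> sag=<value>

seed: a₀ = √(S³/(24(L−S))) = √(189.474³/(24·79.578)) = 59.679105
iter 1: u=1.587440  f(a)=+1.065e+01  f'(a)=-3.402e+00  a ← 59.679105 − (+1.065e+01/-3.402e+00) = 62.809299
iter 2: u=1.508328  f(a)=+8.953e-01  f'(a)=-2.852e+00  a ← 62.809299 − (+8.953e-01/-2.852e+00) = 63.123179
iter 3: u=1.500827  f(a)=+7.609e-03  f'(a)=-2.804e+00  a ← 63.123179 − (+7.609e-03/-2.804e+00) = 63.125892
iter 4: u=1.500763  f(a)=+5.601e-07  f'(a)=-2.804e+00  a ← 63.125892 − (+5.601e-07/-2.804e+00) = 63.125893
iter 5: u=1.500763  f(a)=+0.000e+00  f'(a)=-2.804e+00  a ← 63.125893 − (+0.000e+00/-2.804e+00) = 63.125893
converged: |Δa| < 1e-12 after 5 iterations
sag = a·(cosh(S/(2a)) − 1) = 63.125893·(cosh(1.500763) − 1) = 85.474656
T_max/T_min = cosh(S/(2a)) = 2.354035

a=63.126 sag=85.475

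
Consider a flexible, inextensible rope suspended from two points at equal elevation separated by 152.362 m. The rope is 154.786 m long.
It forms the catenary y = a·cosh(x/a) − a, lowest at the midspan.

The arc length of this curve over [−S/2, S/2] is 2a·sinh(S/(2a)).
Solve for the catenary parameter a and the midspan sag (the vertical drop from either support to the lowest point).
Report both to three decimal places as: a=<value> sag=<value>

seed: a₀ = √(S³/(24(L−S))) = √(152.362³/(24·2.424)) = 246.571609
iter 1: u=0.308961  f(a)=+1.160e-02  f'(a)=-1.985e-02  a ← 246.571609 − (+1.160e-02/-1.985e-02) = 247.155776
iter 2: u=0.308231  f(a)=+4.134e-05  f'(a)=-1.971e-02  a ← 247.155776 − (+4.134e-05/-1.971e-02) = 247.157874
iter 3: u=0.308228  f(a)=+5.295e-10  f'(a)=-1.971e-02  a ← 247.157874 − (+5.295e-10/-1.971e-02) = 247.157874
iter 4: u=0.308228  f(a)=-2.842e-14  f'(a)=-1.971e-02  a ← 247.157874 − (-2.842e-14/-1.971e-02) = 247.157874
converged: |Δa| < 1e-12 after 4 iterations
sag = a·(cosh(S/(2a)) − 1) = 247.157874·(cosh(0.308228) − 1) = 11.833808
T_max/T_min = cosh(S/(2a)) = 1.047880

a=247.158 sag=11.834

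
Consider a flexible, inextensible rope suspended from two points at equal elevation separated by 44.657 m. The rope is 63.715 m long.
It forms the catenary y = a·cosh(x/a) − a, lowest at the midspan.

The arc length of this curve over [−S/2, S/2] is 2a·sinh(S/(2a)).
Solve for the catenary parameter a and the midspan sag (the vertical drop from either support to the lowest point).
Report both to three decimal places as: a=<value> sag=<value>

a=14.772 sag=20.344

seed: a₀ = √(S³/(24(L−S))) = √(44.657³/(24·19.058)) = 13.953721
iter 1: u=1.600182  f(a)=+2.594e+00  f'(a)=-3.498e+00  a ← 13.953721 − (+2.594e+00/-3.498e+00) = 14.695302
iter 2: u=1.519431  f(a)=+2.212e-01  f'(a)=-2.925e+00  a ← 14.695302 − (+2.212e-01/-2.925e+00) = 14.770912
iter 3: u=1.511653  f(a)=+1.938e-03  f'(a)=-2.874e+00  a ← 14.770912 − (+1.938e-03/-2.874e+00) = 14.771586
iter 4: u=1.511584  f(a)=+1.518e-07  f'(a)=-2.873e+00  a ← 14.771586 − (+1.518e-07/-2.873e+00) = 14.771587
iter 5: u=1.511584  f(a)=+0.000e+00  f'(a)=-2.873e+00  a ← 14.771587 − (+0.000e+00/-2.873e+00) = 14.771587
converged: |Δa| < 1e-12 after 5 iterations
sag = a·(cosh(S/(2a)) − 1) = 14.771587·(cosh(1.511584) − 1) = 20.343938
T_max/T_min = cosh(S/(2a)) = 2.377234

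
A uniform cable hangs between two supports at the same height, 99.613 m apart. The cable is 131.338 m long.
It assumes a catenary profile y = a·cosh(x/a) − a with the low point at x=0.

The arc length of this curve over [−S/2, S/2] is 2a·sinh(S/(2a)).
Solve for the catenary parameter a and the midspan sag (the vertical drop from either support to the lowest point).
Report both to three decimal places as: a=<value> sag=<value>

a=37.639 sag=38.052

seed: a₀ = √(S³/(24(L−S))) = √(99.613³/(24·31.725)) = 36.030276
iter 1: u=1.382351  f(a)=+3.173e+00  f'(a)=-2.121e+00  a ← 36.030276 − (+3.173e+00/-2.121e+00) = 37.525940
iter 2: u=1.327255  f(a)=+2.083e-01  f'(a)=-1.851e+00  a ← 37.525940 − (+2.083e-01/-1.851e+00) = 37.638440
iter 3: u=1.323288  f(a)=+1.037e-03  f'(a)=-1.833e+00  a ← 37.638440 − (+1.037e-03/-1.833e+00) = 37.639005
iter 4: u=1.323268  f(a)=+2.597e-08  f'(a)=-1.833e+00  a ← 37.639005 − (+2.597e-08/-1.833e+00) = 37.639005
iter 5: u=1.323268  f(a)=+0.000e+00  f'(a)=-1.833e+00  a ← 37.639005 − (+0.000e+00/-1.833e+00) = 37.639005
converged: |Δa| < 1e-12 after 5 iterations
sag = a·(cosh(S/(2a)) − 1) = 37.639005·(cosh(1.323268) − 1) = 38.051894
T_max/T_min = cosh(S/(2a)) = 2.010970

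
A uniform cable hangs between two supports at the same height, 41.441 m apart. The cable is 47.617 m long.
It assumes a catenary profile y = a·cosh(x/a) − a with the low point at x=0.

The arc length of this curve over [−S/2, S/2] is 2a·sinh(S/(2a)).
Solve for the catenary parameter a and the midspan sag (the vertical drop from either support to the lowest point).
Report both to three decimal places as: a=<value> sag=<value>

seed: a₀ = √(S³/(24(L−S))) = √(41.441³/(24·6.176)) = 21.912205
iter 1: u=0.945615  f(a)=+2.821e-01  f'(a)=-6.157e-01  a ← 21.912205 − (+2.821e-01/-6.157e-01) = 22.370311
iter 2: u=0.926250  f(a)=+9.089e-03  f'(a)=-5.766e-01  a ← 22.370311 − (+9.089e-03/-5.766e-01) = 22.386072
iter 3: u=0.925598  f(a)=+1.013e-05  f'(a)=-5.754e-01  a ← 22.386072 − (+1.013e-05/-5.754e-01) = 22.386090
iter 4: u=0.925597  f(a)=+1.261e-11  f'(a)=-5.754e-01  a ← 22.386090 − (+1.261e-11/-5.754e-01) = 22.386090
converged: |Δa| < 1e-12 after 4 iterations
sag = a·(cosh(S/(2a)) − 1) = 22.386090·(cosh(0.925597) − 1) = 10.293899
T_max/T_min = cosh(S/(2a)) = 1.459835

a=22.386 sag=10.294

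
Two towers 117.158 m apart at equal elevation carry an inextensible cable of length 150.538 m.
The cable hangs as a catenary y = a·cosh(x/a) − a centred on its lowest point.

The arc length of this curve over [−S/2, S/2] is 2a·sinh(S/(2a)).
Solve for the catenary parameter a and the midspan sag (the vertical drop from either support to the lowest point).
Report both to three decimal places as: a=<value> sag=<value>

a=46.605 sag=41.925

seed: a₀ = √(S³/(24(L−S))) = √(117.158³/(24·33.380)) = 44.803211
iter 1: u=1.307473  f(a)=+2.972e+00  f'(a)=-1.761e+00  a ← 44.803211 − (+2.972e+00/-1.761e+00) = 46.491066
iter 2: u=1.260006  f(a)=+1.762e-01  f'(a)=-1.558e+00  a ← 46.491066 − (+1.762e-01/-1.558e+00) = 46.604184
iter 3: u=1.256947  f(a)=+7.057e-04  f'(a)=-1.545e+00  a ← 46.604184 − (+7.057e-04/-1.545e+00) = 46.604641
iter 4: u=1.256935  f(a)=+1.142e-08  f'(a)=-1.545e+00  a ← 46.604641 − (+1.142e-08/-1.545e+00) = 46.604641
iter 5: u=1.256935  f(a)=+0.000e+00  f'(a)=-1.545e+00  a ← 46.604641 − (+0.000e+00/-1.545e+00) = 46.604641
converged: |Δa| < 1e-12 after 5 iterations
sag = a·(cosh(S/(2a)) − 1) = 46.604641·(cosh(1.256935) − 1) = 41.924535
T_max/T_min = cosh(S/(2a)) = 1.899579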